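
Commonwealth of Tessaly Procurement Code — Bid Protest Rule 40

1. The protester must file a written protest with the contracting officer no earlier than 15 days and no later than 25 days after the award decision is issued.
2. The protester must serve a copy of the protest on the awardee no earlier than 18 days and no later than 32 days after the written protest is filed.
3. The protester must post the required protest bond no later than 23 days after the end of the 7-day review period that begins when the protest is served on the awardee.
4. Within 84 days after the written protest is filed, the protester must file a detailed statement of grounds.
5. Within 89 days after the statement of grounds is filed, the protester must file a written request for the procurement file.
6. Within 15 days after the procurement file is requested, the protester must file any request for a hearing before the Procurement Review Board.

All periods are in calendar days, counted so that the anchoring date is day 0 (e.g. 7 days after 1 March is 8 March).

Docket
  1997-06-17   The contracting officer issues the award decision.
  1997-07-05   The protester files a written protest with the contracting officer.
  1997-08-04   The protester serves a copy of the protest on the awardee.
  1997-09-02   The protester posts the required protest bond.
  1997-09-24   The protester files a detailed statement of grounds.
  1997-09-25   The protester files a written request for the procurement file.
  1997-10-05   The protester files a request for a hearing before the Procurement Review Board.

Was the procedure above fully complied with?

(1) the permitted window runs from 1997-06-17 + 15 = 1997-07-02 to 1997-06-17 + 25 = 1997-07-12; done 1997-07-05, which is between those dates.
(2) the permitted window runs from 1997-07-05 + 18 = 1997-07-23 to 1997-07-05 + 32 = 1997-08-06; done 1997-08-04, which is between those dates.
(3) due by 1997-08-11 + 23 days = 1997-09-03; 1997-09-02 is within that limit.
(4) due by 1997-07-05 + 84 days = 1997-09-27; 1997-09-24 is within that limit.
(5) due by 1997-09-24 + 89 days = 1997-12-22; done 1997-09-25 — timely.
(6) due by 1997-09-25 + 15 days = 1997-10-10; 1997-10-05 is within that limit.

Yes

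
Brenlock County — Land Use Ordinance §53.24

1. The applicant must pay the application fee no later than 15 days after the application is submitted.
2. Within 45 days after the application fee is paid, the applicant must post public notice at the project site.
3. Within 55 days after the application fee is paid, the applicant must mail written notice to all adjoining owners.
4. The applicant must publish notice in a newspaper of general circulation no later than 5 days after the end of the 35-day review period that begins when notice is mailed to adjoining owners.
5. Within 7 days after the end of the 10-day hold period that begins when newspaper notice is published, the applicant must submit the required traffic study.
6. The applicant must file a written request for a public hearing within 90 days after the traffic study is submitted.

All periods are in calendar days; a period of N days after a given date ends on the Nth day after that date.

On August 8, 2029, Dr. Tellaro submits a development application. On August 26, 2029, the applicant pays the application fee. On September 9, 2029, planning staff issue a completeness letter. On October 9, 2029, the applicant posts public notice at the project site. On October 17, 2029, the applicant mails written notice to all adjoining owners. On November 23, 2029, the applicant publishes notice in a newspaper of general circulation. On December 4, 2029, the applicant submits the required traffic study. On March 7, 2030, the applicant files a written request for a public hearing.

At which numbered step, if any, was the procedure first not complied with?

Step 1

(1) due by August 8, 2029 + 15 days = August 23, 2029; August 26, 2029 misses that deadline by 3 days.
Later steps need not be reached.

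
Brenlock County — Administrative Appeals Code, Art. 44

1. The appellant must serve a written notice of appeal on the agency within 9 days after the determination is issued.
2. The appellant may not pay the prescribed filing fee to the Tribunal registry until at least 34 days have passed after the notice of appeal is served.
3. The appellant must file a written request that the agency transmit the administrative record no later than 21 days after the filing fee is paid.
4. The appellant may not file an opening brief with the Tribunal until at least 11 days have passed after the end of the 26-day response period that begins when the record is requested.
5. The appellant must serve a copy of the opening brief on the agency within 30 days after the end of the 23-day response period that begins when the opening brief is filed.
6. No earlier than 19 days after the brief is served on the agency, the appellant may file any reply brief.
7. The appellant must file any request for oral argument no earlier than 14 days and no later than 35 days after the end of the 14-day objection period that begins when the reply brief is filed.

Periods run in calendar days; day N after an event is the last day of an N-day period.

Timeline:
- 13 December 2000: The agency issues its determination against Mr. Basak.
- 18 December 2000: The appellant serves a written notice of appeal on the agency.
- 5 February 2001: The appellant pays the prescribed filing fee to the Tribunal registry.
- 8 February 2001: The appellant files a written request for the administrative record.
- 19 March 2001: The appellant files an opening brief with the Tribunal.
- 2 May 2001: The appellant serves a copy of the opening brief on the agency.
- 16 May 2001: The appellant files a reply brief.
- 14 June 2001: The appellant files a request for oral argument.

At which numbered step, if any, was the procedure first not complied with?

Step 6

Step 1: 9 days after 13 December 2000 (when the determination is issued) is 22 December 2000; completed 18 December 2000, before the deadline.
Step 2: the earliest permitted date is 34 days after 18 December 2000 (when the notice of appeal is served), i.e. 21 January 2001; 5 February 2001 is on or after that date.
Step 3: 21 days after 5 February 2001 (when the filing fee is paid) is 26 February 2001; done 8 February 2001 — timely.
Step 4: the earliest permitted date is 11 days after 6 March 2001 (end of the 26-day response period, which began when the record is requested on 8 February 2001), i.e. 17 March 2001; 19 March 2001 is on or after that date.
Step 5: 30 days after 11 April 2001 (end of the 23-day response period, which began when the opening brief is filed on 19 March 2001) is 11 May 2001; done 2 May 2001 — timely.
Step 6: the earliest permitted date is 19 days after 2 May 2001 (when the brief is served on the agency), i.e. 21 May 2001; acted on 16 May 2001, 5 days prematurely.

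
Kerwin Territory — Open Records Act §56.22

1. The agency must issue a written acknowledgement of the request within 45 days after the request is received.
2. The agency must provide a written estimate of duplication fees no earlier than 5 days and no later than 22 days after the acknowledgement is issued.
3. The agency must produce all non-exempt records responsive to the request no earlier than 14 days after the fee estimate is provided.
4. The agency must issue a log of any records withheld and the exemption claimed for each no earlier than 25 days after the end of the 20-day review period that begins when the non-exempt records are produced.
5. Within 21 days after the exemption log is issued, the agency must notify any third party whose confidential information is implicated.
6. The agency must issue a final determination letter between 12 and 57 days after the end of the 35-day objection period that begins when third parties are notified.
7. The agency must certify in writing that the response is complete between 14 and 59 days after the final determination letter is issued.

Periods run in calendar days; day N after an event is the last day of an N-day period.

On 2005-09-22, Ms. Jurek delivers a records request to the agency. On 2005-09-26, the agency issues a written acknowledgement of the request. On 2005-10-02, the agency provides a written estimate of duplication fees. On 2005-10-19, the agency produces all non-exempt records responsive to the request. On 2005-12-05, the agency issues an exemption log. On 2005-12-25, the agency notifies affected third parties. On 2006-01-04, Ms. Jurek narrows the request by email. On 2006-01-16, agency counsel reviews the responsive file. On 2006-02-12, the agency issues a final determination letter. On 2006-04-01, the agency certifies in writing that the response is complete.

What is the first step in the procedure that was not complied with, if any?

None — every step was satisfied

Step 1: 45 days after 2005-09-22 (when the request is received) is 2005-11-06; 2005-09-26 is within that limit.
Step 2: the window is 5–22 days after 2005-09-26 (when the acknowledgement is issued), so 2005-10-01 through 2005-10-18; 2005-10-02 falls inside that range.
Step 3: the earliest permitted date is 14 days after 2005-10-02 (when the fee estimate is provided), i.e. 2005-10-16; done 2005-10-19 — permitted.
Step 4: the earliest permitted date is 25 days after 2005-11-08 (end of the 20-day review period, which began when the non-exempt records are produced on 2005-10-19), i.e. 2005-12-03; done 2005-12-05 — permitted.
Step 5: 21 days after 2005-12-05 (when the exemption log is issued) is 2005-12-26; completed 2005-12-25, before the deadline.
Step 6: the window is 12–57 days after 2006-01-29 (end of the 35-day objection period, which began when third parties are notified on 2005-12-25), so 2006-02-10 through 2006-03-27; done 2006-02-12 — within the window.
Step 7: the window is 14–59 days after 2006-02-12 (when the final determination letter is issued), so 2006-02-26 through 2006-04-12; done 2006-04-01 — within the window.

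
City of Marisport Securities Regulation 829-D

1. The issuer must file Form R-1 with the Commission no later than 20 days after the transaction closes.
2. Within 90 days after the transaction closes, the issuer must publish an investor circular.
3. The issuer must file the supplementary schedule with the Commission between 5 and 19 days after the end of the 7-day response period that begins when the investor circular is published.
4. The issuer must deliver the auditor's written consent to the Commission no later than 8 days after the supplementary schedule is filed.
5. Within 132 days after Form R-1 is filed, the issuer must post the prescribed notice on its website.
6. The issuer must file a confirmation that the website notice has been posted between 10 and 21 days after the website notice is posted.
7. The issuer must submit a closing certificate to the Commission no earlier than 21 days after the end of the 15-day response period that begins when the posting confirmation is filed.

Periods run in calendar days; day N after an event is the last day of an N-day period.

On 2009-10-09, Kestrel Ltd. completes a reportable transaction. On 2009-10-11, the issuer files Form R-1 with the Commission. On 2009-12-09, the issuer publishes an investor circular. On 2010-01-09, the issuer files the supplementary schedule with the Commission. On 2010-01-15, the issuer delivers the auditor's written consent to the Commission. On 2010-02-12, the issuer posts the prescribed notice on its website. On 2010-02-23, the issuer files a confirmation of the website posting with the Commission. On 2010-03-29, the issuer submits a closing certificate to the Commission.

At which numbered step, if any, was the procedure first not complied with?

Step 3

(1) due by 2009-10-09 + 20 days = 2009-10-29; done 2009-10-11 — timely.
(2) due by 2009-10-09 + 90 days = 2010-01-07; done 2009-12-09 — timely.
(3) the permitted window runs from 2009-12-16 + 5 = 2009-12-21 to 2009-12-16 + 19 = 2010-01-04; 2010-01-09 is 5 days past the end of the window.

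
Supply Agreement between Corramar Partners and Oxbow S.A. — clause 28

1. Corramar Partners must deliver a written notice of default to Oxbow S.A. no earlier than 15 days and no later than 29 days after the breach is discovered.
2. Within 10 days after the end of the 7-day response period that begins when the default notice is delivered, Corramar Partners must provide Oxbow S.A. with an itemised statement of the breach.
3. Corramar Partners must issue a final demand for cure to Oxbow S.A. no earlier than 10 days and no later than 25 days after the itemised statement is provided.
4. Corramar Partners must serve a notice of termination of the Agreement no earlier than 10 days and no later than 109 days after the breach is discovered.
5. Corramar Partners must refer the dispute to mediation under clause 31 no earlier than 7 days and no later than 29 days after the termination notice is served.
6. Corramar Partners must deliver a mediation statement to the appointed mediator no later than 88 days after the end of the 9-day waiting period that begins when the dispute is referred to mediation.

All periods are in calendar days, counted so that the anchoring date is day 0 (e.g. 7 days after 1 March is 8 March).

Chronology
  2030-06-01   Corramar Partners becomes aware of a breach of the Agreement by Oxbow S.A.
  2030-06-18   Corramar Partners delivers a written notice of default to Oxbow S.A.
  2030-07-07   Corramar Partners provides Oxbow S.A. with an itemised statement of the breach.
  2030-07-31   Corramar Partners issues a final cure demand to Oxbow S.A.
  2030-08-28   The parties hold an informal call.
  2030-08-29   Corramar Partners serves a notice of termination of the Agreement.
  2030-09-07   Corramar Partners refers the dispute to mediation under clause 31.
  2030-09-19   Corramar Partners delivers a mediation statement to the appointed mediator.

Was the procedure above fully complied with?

Step 1: the window is 15–29 days after 2030-06-01 (when the breach is discovered), so 2030-06-16 through 2030-06-30; 2030-06-18 falls inside that range.
Step 2: 10 days after 2030-06-25 (end of the 7-day response period, which began when the default notice is delivered on 2030-06-18) is 2030-07-05; 2030-07-07 misses that deadline by 2 days.
The analysis stops there.

No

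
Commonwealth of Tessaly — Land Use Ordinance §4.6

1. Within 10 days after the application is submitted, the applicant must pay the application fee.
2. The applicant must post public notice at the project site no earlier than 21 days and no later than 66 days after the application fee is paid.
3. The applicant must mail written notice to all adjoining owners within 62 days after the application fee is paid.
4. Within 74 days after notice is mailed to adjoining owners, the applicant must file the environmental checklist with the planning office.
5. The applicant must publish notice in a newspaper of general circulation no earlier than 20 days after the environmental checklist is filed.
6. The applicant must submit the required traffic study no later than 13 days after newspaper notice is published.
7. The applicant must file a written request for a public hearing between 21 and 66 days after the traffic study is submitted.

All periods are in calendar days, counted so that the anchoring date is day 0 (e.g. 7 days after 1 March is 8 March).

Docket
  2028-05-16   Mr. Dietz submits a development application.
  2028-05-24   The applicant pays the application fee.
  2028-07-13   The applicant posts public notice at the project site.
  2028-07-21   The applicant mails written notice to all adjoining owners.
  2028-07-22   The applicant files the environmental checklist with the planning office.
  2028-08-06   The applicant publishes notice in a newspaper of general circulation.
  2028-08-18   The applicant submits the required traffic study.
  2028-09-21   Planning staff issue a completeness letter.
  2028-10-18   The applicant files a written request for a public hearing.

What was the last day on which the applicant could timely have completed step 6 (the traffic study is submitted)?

2028-08-19

Step 6 runs from 2028-08-06, when newspaper notice is published. 13 days after 2028-08-06 is 2028-08-19.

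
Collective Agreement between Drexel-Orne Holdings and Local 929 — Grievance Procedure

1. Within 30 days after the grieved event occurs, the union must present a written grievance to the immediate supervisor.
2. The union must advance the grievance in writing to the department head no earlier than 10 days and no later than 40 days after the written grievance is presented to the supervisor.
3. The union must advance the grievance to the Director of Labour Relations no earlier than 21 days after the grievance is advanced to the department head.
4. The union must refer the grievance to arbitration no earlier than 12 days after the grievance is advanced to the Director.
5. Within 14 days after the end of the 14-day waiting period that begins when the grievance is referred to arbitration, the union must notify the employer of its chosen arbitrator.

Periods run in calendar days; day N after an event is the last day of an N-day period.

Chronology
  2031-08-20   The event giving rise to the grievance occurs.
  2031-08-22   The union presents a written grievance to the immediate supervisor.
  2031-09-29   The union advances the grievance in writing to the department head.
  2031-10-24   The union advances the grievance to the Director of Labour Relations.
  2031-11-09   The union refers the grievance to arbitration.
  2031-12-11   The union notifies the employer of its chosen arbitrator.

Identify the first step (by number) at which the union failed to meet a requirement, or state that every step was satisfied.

Step 5

(1) due by 2031-08-20 + 30 days = 2031-09-19; 2031-08-22 is within that limit.
(2) the permitted window runs from 2031-08-22 + 10 = 2031-09-01 to 2031-08-22 + 40 = 2031-10-01; 2031-09-29 falls inside that range.
(3) permitted from 2031-09-29 + 21 days = 2031-10-20 onward; 2031-10-24 is on or after that date.
(4) permitted from 2031-10-24 + 12 days = 2031-11-05 onward; 2031-11-09 is on or after that date.
(5) due by 2031-11-23 + 14 days = 2031-12-07; done 2031-12-11 — 4 days late.
No need to go further; step 5 was not satisfied.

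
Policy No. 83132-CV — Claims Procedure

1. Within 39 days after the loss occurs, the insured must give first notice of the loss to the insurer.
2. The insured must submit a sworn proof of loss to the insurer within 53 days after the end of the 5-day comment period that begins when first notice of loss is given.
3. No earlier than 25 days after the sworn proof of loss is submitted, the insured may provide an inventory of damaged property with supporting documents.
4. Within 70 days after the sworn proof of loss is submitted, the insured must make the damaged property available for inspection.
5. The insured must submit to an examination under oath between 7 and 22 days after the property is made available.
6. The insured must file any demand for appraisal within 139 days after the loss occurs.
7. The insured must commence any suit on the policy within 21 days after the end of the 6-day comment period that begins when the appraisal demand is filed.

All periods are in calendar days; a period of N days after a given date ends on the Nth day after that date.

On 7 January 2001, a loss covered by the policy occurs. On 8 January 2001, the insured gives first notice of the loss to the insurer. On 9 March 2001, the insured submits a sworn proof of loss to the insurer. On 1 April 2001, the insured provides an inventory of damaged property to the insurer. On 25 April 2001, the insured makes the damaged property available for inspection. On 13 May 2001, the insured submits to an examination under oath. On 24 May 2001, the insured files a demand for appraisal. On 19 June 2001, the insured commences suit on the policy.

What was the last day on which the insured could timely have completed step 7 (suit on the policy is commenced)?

The appraisal demand is filed on 24 May 2001; the 6-day comment period therefore ends 30 May 2001, and step 7 runs from that date. 21 days after 30 May 2001 is 20 June 2001.

20 June 2001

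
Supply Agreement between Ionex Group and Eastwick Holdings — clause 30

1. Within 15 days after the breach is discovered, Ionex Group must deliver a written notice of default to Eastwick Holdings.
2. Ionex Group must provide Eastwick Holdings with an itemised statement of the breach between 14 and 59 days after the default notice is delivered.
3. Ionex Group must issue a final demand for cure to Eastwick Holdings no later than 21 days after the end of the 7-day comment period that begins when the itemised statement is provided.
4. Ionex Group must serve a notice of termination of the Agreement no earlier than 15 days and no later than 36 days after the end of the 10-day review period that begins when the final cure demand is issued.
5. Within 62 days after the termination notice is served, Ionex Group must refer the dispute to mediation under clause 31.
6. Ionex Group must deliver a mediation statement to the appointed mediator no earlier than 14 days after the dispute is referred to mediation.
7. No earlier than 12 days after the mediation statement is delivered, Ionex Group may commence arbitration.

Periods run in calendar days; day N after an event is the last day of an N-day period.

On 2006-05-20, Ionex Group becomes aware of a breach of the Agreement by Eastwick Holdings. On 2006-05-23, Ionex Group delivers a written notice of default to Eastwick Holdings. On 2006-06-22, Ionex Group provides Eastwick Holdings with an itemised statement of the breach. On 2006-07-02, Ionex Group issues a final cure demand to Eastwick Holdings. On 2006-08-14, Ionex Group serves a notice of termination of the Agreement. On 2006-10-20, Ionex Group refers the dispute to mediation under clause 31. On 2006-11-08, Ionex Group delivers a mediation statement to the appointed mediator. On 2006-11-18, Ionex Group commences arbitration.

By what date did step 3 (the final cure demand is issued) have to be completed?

2006-07-20

The itemised statement is provided on 2006-06-22; the 7-day comment period therefore ends 2006-06-29, and step 3 runs from that date. 21 days after 2006-06-29 is 2006-07-20.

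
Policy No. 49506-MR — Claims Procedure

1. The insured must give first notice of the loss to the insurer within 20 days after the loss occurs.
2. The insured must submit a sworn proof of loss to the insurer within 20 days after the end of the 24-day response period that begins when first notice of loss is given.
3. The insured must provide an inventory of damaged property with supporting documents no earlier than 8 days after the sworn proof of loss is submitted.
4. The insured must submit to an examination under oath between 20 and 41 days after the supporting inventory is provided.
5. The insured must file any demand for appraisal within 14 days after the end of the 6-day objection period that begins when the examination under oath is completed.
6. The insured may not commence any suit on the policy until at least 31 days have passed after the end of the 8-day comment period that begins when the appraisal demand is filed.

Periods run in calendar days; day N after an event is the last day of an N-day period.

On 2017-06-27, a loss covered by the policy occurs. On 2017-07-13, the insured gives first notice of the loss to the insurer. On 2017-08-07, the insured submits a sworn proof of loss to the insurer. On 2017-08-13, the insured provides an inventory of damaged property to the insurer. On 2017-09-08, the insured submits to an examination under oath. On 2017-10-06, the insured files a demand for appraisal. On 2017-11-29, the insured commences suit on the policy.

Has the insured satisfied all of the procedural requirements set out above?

No

Step 1 — counting 20 days from 2017-06-27 (when the loss occurs) gives a deadline of 2017-07-17; 2017-07-13 is within that limit.
Step 2 — counting 20 days from 2017-08-06 (end of the 24-day response period, which began when first notice of loss is given on 2017-07-13) gives a deadline of 2017-08-26; done 2017-08-07 — timely.
Step 3 — must wait 8 days from 2017-08-07 (when the sworn proof of loss is submitted), so not before 2017-08-15; 2017-08-13 is 2 days before the earliest permitted date.
The analysis stops there.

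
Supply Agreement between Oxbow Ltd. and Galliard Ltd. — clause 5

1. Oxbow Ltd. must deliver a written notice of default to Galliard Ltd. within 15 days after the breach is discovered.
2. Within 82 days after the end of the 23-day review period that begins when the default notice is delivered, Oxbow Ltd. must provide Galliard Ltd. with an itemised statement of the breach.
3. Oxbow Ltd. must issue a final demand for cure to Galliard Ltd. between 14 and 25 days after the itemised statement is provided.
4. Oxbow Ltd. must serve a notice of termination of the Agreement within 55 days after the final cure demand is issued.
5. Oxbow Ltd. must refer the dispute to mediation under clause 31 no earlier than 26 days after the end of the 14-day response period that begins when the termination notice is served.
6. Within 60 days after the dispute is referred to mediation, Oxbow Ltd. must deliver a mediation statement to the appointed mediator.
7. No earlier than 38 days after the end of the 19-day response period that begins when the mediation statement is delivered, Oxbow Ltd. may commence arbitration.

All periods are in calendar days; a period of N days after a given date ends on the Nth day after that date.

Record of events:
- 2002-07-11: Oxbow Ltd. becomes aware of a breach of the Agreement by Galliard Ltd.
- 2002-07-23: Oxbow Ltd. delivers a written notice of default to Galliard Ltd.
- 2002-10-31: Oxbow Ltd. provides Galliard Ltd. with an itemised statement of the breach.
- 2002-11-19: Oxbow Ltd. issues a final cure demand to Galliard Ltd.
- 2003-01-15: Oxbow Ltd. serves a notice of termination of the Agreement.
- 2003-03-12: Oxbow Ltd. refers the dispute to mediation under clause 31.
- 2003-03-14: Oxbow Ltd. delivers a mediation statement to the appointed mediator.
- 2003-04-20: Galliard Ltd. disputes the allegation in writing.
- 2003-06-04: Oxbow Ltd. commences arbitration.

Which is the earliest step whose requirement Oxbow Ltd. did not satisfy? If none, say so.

Step 4

(1) due by 2002-07-11 + 15 days = 2002-07-26; done 2002-07-23 — timely.
(2) due by 2002-08-15 + 82 days = 2002-11-05; done 2002-10-31 — timely.
(3) the permitted window runs from 2002-10-31 + 14 = 2002-11-14 to 2002-10-31 + 25 = 2002-11-25; done 2002-11-19, which is between those dates.
(4) due by 2002-11-19 + 55 days = 2003-01-13; not done until 2003-01-15, 2 days after the deadline.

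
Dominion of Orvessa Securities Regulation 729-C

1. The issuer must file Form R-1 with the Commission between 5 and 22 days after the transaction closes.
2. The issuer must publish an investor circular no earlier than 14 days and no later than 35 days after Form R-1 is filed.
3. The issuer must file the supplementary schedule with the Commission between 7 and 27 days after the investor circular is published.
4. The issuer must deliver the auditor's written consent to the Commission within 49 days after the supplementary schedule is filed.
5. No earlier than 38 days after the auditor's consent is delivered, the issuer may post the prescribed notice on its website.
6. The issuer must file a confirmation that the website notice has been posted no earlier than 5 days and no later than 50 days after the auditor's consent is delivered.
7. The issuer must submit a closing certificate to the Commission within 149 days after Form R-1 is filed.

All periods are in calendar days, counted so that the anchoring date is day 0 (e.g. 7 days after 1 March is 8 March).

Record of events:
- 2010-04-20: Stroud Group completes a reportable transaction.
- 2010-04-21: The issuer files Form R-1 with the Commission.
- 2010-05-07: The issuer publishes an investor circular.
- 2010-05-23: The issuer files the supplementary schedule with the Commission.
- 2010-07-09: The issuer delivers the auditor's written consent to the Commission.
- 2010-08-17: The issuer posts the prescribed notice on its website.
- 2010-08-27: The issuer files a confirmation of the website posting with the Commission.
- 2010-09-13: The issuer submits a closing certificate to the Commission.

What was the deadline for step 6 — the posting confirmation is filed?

2010-08-28

Step 6 runs from 2010-07-09, when the auditor's consent is delivered. The window is 5–50 days after 2010-07-09; it closes on 2010-08-28.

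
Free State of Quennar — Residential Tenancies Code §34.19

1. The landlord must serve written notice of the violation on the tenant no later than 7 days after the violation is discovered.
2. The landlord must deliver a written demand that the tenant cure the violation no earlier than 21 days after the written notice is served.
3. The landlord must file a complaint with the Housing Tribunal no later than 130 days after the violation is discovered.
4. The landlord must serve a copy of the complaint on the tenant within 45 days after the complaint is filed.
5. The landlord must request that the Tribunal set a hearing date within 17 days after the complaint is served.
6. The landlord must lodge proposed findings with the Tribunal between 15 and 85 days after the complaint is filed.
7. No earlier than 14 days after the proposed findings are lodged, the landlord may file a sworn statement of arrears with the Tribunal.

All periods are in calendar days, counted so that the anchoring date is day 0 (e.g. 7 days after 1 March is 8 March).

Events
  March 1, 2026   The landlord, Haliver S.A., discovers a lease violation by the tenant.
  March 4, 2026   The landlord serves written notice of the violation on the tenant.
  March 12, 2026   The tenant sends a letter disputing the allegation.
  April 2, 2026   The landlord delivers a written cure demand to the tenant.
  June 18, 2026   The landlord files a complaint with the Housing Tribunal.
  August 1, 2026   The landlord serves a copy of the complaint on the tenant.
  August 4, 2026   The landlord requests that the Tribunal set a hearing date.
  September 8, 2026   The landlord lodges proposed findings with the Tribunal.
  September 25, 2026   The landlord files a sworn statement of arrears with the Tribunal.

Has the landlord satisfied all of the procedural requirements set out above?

Yes

(1) due by March 1, 2026 + 7 days = March 8, 2026; completed March 4, 2026, before the deadline.
(2) permitted from March 4, 2026 + 21 days = March 25, 2026 onward; April 2, 2026 is on or after that date.
(3) due by March 1, 2026 + 130 days = July 9, 2026; June 18, 2026 is within that limit.
(4) due by June 18, 2026 + 45 days = August 2, 2026; August 1, 2026 is within that limit.
(5) due by August 1, 2026 + 17 days = August 18, 2026; August 4, 2026 is within that limit.
(6) the permitted window runs from June 18, 2026 + 15 = July 3, 2026 to June 18, 2026 + 85 = September 11, 2026; September 8, 2026 falls inside that range.
(7) permitted from September 8, 2026 + 14 days = September 22, 2026 onward; September 25, 2026 is on or after that date.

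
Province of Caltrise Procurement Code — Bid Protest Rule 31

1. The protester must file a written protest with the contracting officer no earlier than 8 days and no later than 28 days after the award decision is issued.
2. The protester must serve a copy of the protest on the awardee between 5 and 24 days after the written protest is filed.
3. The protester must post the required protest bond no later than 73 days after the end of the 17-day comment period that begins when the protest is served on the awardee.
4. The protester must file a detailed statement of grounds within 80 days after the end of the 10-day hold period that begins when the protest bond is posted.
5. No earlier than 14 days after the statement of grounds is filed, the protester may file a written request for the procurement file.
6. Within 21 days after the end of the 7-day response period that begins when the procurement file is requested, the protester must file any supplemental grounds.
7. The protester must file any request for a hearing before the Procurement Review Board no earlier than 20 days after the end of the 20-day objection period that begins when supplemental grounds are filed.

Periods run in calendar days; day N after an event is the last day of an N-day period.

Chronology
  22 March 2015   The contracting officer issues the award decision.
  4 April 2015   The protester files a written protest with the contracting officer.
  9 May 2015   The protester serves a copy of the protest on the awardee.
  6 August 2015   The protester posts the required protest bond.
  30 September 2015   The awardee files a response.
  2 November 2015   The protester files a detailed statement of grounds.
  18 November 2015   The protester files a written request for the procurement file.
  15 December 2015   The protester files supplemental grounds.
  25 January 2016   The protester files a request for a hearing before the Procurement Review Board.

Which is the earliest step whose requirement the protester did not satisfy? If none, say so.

Step 1 — 8 and 28 days from 22 March 2015 (when the award decision is issued) are 30 March 2015 and 19 April 2015 respectively; 4 April 2015 falls inside that range.
Step 2 — 5 and 24 days from 4 April 2015 (when the written protest is filed) are 9 April 2015 and 28 April 2015 respectively; 9 May 2015 is 11 days past the end of the window.
That is the first point of non-compliance.

Step 2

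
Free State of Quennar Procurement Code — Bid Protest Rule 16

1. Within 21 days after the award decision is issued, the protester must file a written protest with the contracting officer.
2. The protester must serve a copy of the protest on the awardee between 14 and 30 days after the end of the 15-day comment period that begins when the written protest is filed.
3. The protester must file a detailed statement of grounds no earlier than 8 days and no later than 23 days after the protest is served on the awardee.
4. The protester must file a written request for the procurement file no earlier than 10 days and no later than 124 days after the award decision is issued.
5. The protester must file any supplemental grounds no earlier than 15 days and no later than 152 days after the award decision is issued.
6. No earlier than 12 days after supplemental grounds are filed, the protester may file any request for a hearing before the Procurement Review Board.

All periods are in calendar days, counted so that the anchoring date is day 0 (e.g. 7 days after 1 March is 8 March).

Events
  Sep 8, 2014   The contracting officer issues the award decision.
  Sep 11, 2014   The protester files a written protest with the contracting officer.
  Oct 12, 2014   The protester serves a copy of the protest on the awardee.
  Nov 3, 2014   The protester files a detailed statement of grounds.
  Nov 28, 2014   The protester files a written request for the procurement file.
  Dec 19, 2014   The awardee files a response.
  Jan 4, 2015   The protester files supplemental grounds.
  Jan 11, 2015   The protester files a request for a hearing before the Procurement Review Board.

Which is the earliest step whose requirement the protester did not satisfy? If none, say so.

Step 6

Step 1: 21 days after Sep 8, 2014 (when the award decision is issued) is Sep 29, 2014; completed Sep 11, 2014, before the deadline.
Step 2: the window is 14–30 days after Sep 26, 2014 (end of the 15-day comment period, which began when the written protest is filed on Sep 11, 2014), so Oct 10, 2014 through Oct 26, 2014; done Oct 12, 2014 — within the window.
Step 3: the window is 8–23 days after Oct 12, 2014 (when the protest is served on the awardee), so Oct 20, 2014 through Nov 4, 2014; done Nov 3, 2014 — within the window.
Step 4: the window is 10–124 days after Sep 8, 2014 (when the award decision is issued), so Sep 18, 2014 through Jan 10, 2015; done Nov 28, 2014, which is between those dates.
Step 5: the window is 15–152 days after Sep 8, 2014 (when the award decision is issued), so Sep 23, 2014 through Feb 7, 2015; Jan 4, 2015 falls inside that range.
Step 6: the earliest permitted date is 12 days after Jan 4, 2015 (when supplemental grounds are filed), i.e. Jan 16, 2015; done Jan 11, 2015 — 5 days too early.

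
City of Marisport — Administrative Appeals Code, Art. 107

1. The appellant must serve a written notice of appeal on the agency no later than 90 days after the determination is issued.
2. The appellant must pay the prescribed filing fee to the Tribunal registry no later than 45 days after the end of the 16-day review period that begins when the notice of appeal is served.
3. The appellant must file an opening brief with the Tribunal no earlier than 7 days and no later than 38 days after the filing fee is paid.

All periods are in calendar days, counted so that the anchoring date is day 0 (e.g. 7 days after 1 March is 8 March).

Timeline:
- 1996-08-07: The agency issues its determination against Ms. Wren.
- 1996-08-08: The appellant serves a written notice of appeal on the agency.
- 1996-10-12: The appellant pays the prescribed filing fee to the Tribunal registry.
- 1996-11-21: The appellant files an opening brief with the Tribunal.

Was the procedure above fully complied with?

Step 1: 90 days after 1996-08-07 (when the determination is issued) is 1996-11-05; completed 1996-08-08, before the deadline.
Step 2: 45 days after 1996-08-24 (end of the 16-day review period, which began when the notice of appeal is served on 1996-08-08) is 1996-10-08; done 1996-10-12 — 4 days late.
The analysis stops there.

No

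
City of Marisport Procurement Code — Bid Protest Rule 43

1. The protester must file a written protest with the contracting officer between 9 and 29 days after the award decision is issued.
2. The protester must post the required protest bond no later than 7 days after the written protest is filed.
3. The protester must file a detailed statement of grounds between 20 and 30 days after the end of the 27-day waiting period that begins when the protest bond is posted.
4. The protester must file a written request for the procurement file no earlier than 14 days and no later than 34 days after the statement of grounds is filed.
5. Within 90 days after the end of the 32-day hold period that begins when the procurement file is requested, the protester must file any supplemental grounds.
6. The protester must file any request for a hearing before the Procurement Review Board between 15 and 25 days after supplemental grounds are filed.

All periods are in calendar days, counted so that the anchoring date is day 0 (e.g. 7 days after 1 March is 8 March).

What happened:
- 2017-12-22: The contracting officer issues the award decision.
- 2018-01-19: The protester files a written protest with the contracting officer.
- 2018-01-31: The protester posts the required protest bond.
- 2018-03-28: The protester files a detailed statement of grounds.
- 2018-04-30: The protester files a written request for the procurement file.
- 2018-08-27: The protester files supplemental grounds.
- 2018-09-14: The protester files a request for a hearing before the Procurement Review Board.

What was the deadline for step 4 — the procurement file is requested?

Step 4 runs from 2018-03-28, when the statement of grounds is filed. The window is 14–34 days after 2018-03-28; it closes on 2018-05-01.

2018-05-01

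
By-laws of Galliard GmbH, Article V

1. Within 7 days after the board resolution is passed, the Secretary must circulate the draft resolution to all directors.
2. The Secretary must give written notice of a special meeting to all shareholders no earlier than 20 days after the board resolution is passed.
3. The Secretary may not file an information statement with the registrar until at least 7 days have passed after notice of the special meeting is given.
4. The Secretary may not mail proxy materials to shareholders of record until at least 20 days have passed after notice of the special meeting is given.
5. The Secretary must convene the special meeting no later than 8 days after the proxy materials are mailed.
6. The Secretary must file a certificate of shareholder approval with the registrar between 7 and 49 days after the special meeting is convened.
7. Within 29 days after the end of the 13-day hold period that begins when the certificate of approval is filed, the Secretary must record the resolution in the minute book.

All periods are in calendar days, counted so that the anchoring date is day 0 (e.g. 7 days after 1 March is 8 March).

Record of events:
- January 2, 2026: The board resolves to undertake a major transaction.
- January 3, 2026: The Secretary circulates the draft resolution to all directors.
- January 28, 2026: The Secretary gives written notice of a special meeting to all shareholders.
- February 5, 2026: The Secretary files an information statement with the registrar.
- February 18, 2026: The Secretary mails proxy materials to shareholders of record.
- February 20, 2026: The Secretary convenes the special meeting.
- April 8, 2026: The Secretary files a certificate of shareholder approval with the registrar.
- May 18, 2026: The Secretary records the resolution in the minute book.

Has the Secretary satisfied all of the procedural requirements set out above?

Step 1: 7 days after January 2, 2026 (when the board resolution is passed) is January 9, 2026; January 3, 2026 is within that limit.
Step 2: the earliest permitted date is 20 days after January 2, 2026 (when the board resolution is passed), i.e. January 22, 2026; done January 28, 2026 — permitted.
Step 3: the earliest permitted date is 7 days after January 28, 2026 (when notice of the special meeting is given), i.e. February 4, 2026; February 5, 2026 is on or after that date.
Step 4: the earliest permitted date is 20 days after January 28, 2026 (when notice of the special meeting is given), i.e. February 17, 2026; done February 18, 2026 — permitted.
Step 5: 8 days after February 18, 2026 (when the proxy materials are mailed) is February 26, 2026; February 20, 2026 is within that limit.
Step 6: the window is 7–49 days after February 20, 2026 (when the special meeting is convened), so February 27, 2026 through April 10, 2026; done April 8, 2026 — within the window.
Step 7: 29 days after April 21, 2026 (end of the 13-day hold period, which began when the certificate of approval is filed on April 8, 2026) is May 20, 2026; May 18, 2026 is within that limit.

Yes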